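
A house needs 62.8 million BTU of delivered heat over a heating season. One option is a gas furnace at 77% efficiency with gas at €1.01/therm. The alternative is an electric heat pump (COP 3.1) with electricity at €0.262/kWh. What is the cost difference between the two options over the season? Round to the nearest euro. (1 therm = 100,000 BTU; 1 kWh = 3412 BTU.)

€732

Heat load = 62.8 × 10⁶ BTU = 62,800,000 BTU
Gas: input = 62,800,000 / 0.77 = 81,558,442 BTU = 815.6 therm → 815.6 × €1.01 = €823.74
Heat pump: 62,800,000 BTU / 3412 = 18,410 kWh heat; / 3.1 = 5,937 kWh in → × €0.262 = €1,555.57
Difference = |€823.74 − €1,555.57| = €731.83 ≈ €732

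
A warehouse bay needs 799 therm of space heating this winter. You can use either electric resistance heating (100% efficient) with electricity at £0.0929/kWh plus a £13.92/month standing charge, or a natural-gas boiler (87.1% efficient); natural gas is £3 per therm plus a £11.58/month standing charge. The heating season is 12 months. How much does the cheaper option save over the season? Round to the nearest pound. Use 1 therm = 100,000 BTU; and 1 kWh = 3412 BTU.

£548

Heat load = 799 therm × 100,000 = 79,900,000 BTU
Gas: input = 79,900,000 / 0.871 = 91,733,639 BTU = 917.3 therm → 917.3 × £3 = £2,752.01; + 12 × £11.58 standing = £2,890.97
Electric: 79,900,000 BTU / 3412 = 23,420 kWh → × £0.0929 = £2,175.47; + 12 × £13.92 standing = £2,342.51
Difference = |£2,890.97 − £2,342.51| = £548.46 ≈ £548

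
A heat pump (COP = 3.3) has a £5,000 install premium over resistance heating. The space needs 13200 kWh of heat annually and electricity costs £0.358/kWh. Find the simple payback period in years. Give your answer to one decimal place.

Resistance: 13200 kWh × £0.358 = £4,725.60/yr
Heat pump: 13200 / 3.3 = 4000 kWh in → × £0.358 = £1,432.00/yr
Annual savings = £3,293.60
Payback = £5,000 / £3,293.60 = 1.52 years

1.5 years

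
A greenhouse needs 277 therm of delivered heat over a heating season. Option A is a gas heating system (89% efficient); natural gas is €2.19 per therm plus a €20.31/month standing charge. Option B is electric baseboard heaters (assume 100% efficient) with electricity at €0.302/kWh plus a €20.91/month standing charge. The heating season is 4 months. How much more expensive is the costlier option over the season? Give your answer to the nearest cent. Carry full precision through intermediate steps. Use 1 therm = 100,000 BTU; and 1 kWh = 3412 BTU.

€1772.55

Heat load = 277 therm × 100,000 = 27,700,000 BTU
Gas: input = 27,700,000 / 0.89 = 31,123,596 BTU = 311.2 therm → 311.2 × €2.19 = €681.61; + 4 × €20.31 standing = €762.85
Electric: 27,700,000 BTU / 3412 = 8,118 kWh → × €0.302 = €2,451.76; + 4 × €20.91 standing = €2,535.40
Difference = |€762.85 − €2,535.40| = €1,772.55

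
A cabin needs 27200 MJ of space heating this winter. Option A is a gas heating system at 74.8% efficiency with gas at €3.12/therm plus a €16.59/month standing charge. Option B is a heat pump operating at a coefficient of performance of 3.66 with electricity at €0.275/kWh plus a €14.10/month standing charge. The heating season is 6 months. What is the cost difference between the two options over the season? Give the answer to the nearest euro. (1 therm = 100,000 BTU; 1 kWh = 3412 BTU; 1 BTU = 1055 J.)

Heat load = 27200 MJ = 27,200,000,000 J / 1055 = 25,781,991 BTU
Gas: input = 25,781,991 / 0.748 = 34,467,902 BTU = 344.7 therm → 344.7 × €3.12 = €1,075.40; + 6 × €16.59 standing = €1,174.94
Heat pump: 25,781,991 BTU / 3412 = 7,556 kWh heat; / 3.66 = 2,065 kWh in → × €0.275 = €567.75; + 6 × €14.10 standing = €652.35
Difference = |€1,174.94 − €652.35| = €522.59 ≈ €523

€523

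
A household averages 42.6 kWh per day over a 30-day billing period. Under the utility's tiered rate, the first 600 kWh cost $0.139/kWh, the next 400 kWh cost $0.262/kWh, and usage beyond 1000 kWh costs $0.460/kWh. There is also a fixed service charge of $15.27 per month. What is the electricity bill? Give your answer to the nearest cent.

$331.35

Usage = 42.6 kWh/day × 30 days = 1278 kWh
First 600 kWh × $0.139 = $83.40
Next 400 kWh × $0.262 = $104.80
Remaining 278 kWh × $0.460 = $127.88
Energy charge = $316.08; + service $15.27 = $331.35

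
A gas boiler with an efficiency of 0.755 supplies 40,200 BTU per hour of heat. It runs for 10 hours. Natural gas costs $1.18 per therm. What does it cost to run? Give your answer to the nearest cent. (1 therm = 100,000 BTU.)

$6.28

Heat delivered = 40,200 BTU/h × 10 h = 402,000 BTU
Gas input = 402,000 / 0.755 = 532,450 BTU
= 532,450 / 100,000 = 5.325 therm
Cost = 5.325 × $1.18/therm = $6.28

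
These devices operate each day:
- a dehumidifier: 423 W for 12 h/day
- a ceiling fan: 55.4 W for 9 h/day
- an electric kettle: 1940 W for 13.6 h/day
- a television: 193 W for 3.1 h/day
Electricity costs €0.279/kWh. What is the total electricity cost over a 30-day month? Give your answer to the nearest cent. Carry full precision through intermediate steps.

dehumidifier: 423 W × 12 h × 30 d = 152,280 Wh = 152.3 kWh
ceiling fan: 55.4 W × 9 h × 30 d = 14,958 Wh = 14.96 kWh
electric kettle: 1940 W × 13.6 h × 30 d = 791,520 Wh = 791.5 kWh
television: 193 W × 3.1 h × 30 d = 17,949 Wh = 17.95 kWh
Total energy = 152.3 + 14.96 + 791.5 + 17.95 = 976.7 kWh
Cost = 976.7 kWh × €0.279 = €272.50

€272.50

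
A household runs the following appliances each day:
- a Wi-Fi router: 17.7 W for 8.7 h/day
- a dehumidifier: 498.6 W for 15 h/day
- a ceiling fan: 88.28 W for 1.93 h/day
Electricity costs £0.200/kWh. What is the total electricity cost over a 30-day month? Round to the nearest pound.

£47

Wi-Fi router: 17.7 W × 8.7 h × 30 d = 4,620 Wh = 4.62 kWh
dehumidifier: 498.6 W × 15 h × 30 d = 224,370 Wh = 224.4 kWh
ceiling fan: 88.28 W × 1.93 h × 30 d = 5,111 Wh = 5.111 kWh
Total energy = 4.62 + 224.4 + 5.111 = 234.1 kWh
Cost = 234.1 kWh × £0.200 = £46.82 ≈ £47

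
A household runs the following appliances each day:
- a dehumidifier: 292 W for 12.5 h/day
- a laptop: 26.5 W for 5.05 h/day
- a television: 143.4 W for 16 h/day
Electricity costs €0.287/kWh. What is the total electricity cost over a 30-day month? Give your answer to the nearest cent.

dehumidifier: 292 W × 12.5 h × 30 d = 109,500 Wh = 109.5 kWh
laptop: 26.5 W × 5.05 h × 30 d = 4,015 Wh = 4.015 kWh
television: 143.4 W × 16 h × 30 d = 68,832 Wh = 68.83 kWh
Total energy = 109.5 + 4.015 + 68.83 = 182.3 kWh
Cost = 182.3 kWh × €0.287 = €52.33

€52.33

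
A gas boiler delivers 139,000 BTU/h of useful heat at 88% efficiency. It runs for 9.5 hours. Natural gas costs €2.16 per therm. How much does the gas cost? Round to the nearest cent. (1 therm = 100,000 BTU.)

€32.41

Heat delivered = 139,000 BTU/h × 9.5 h = 1,320,500 BTU
Gas input = 1,320,500 / 0.88 = 1,500,568 BTU
= 1,500,568 / 100,000 = 15.01 therm
Cost = 15.01 × €2.16/therm = €32.41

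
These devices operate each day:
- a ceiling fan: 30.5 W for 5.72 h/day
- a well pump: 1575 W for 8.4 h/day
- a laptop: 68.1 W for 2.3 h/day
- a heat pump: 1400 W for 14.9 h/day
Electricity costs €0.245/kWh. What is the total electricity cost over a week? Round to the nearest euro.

ceiling fan: 30.5 W × 5.72 h × 7 d = 1,221 Wh = 1.221 kWh
well pump: 1575 W × 8.4 h × 7 d = 92,610 Wh = 92.61 kWh
laptop: 68.1 W × 2.3 h × 7 d = 1,096 Wh = 1.096 kWh
heat pump: 1400 W × 14.9 h × 7 d = 146,020 Wh = 146 kWh
Total energy = 1.221 + 92.61 + 1.096 + 146 = 240.9 kWh
Cost = 240.9 kWh × €0.245 = €59.03 ≈ €59

€59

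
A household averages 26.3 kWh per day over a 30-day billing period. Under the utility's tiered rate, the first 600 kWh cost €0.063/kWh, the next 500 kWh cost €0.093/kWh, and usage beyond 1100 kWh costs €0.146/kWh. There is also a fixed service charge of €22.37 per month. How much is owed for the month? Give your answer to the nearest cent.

€77.75

Usage = 26.3 kWh/day × 30 days = 789 kWh
First 600 kWh × €0.063 = €37.80
Next 189 kWh × €0.093 = €17.58
Remaining tier: 0 kWh (not reached)
Energy charge = €55.38; + service €22.37 = €77.75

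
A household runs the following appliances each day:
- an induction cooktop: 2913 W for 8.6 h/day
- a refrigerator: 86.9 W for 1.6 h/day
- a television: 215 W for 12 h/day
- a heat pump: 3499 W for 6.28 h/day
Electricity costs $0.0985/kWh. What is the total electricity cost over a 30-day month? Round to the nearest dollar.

induction cooktop: 2913 W × 8.6 h × 30 d = 751,554 Wh = 751.6 kWh
refrigerator: 86.9 W × 1.6 h × 30 d = 4,171 Wh = 4.171 kWh
television: 215 W × 12 h × 30 d = 77,400 Wh = 77.4 kWh
heat pump: 3499 W × 6.28 h × 30 d = 659,212 Wh = 659.2 kWh
Total energy = 751.6 + 4.171 + 77.4 + 659.2 = 1,492 kWh
Cost = 1,492 kWh × $0.0985 = $147.00

$147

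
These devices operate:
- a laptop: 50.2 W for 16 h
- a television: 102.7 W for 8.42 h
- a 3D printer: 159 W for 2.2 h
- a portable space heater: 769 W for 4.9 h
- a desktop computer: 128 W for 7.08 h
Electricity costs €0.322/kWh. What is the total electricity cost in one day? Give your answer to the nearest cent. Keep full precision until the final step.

laptop: 50.2 W × 16 h = 803 Wh = 0.8032 kWh
television: 102.7 W × 8.42 h = 865 Wh = 0.8647 kWh
3D printer: 159 W × 2.2 h = 350 Wh = 0.3498 kWh
portable space heater: 769 W × 4.9 h = 3,768 Wh = 3.768 kWh
desktop computer: 128 W × 7.08 h = 906 Wh = 0.9062 kWh
Total energy = 0.8032 + 0.8647 + 0.3498 + 3.768 + 0.9062 = 6.692 kWh
Cost = 6.692 kWh × €0.322 = €2.15

€2.15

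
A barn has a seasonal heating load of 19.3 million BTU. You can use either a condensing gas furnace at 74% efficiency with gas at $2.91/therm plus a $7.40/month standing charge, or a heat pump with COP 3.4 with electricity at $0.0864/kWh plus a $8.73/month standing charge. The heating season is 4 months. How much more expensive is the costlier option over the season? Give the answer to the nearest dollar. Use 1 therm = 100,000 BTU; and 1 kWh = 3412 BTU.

Heat load = 19.3 × 10⁶ BTU = 19,300,000 BTU
Gas: input = 19,300,000 / 0.740 = 26,081,081 BTU = 260.8 therm → 260.8 × $2.91 = $758.96; + 4 × $7.40 standing = $788.56
Heat pump: 19,300,000 BTU / 3412 = 5,657 kWh heat; / 3.4 = 1,664 kWh in → × $0.0864 = $143.74; + 4 × $8.73 standing = $178.66
Difference = |$788.56 − $178.66| = $609.90 ≈ $610

$610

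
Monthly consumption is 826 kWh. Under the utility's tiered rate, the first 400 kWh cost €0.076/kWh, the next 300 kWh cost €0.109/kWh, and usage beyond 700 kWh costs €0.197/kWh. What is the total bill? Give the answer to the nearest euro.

€88

First 400 kWh × €0.076 = €30.40
Next 300 kWh × €0.109 = €32.70
Remaining 126 kWh × €0.197 = €24.82
Total = €87.92 ≈ €88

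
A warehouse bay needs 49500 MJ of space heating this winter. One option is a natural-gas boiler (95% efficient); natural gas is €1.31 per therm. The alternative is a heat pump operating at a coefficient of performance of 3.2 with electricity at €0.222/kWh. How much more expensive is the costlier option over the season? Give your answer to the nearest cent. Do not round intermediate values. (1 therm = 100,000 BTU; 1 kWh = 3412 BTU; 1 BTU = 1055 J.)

€307.00

Heat load = 49500 MJ = 49,500,000,000 J / 1055 = 46,919,431 BTU
Gas: input = 46,919,431 / 0.95 = 49,388,875 BTU = 493.9 therm → 493.9 × €1.31 = €646.99
Heat pump: 46,919,431 BTU / 3412 = 13,750 kWh heat; / 3.2 = 4,297 kWh in → × €0.222 = €954.00
Difference = |€646.99 − €954.00| = €307.00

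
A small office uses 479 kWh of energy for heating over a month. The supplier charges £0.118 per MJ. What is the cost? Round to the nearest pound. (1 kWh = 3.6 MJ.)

479 kWh × (3.6 MJ/kWh) = 1,724 MJ
Cost = 1,724 MJ × £0.118/MJ = £203.48 ≈ £203

£203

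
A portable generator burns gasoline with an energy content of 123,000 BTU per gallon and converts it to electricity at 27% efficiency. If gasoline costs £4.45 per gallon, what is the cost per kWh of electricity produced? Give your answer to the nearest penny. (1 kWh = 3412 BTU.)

£0.46

Electrical output per gallon = 123,000 BTU × 0.27 / 3412 BTU/kWh = 9.733 kWh
Cost per kWh = £4.45 / 9.733 kWh = £0.457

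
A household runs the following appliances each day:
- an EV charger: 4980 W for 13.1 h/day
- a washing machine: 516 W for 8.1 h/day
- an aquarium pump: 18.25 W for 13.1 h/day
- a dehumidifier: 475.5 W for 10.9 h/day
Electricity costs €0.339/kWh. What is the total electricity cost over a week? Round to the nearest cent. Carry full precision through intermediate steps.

€177.59

EV charger: 4980 W × 13.1 h × 7 d = 456,666 Wh = 456.7 kWh
washing machine: 516 W × 8.1 h × 7 d = 29,257 Wh = 29.26 kWh
aquarium pump: 18.25 W × 13.1 h × 7 d = 1,674 Wh = 1.674 kWh
dehumidifier: 475.5 W × 10.9 h × 7 d = 36,281 Wh = 36.28 kWh
Total energy = 456.7 + 29.26 + 1.674 + 36.28 = 523.9 kWh
Cost = 523.9 kWh × €0.339 = €177.59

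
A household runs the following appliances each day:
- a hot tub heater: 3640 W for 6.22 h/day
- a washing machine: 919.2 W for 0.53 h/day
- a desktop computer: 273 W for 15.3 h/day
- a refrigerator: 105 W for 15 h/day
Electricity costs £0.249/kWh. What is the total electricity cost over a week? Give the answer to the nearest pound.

£50

hot tub heater: 3640 W × 6.22 h × 7 d = 158,486 Wh = 158.5 kWh
washing machine: 919.2 W × 0.53 h × 7 d = 3,410 Wh = 3.41 kWh
desktop computer: 273 W × 15.3 h × 7 d = 29,238 Wh = 29.24 kWh
refrigerator: 105 W × 15 h × 7 d = 11,025 Wh = 11.03 kWh
Total energy = 158.5 + 3.41 + 29.24 + 11.03 = 202.2 kWh
Cost = 202.2 kWh × £0.249 = £50.34 ≈ £50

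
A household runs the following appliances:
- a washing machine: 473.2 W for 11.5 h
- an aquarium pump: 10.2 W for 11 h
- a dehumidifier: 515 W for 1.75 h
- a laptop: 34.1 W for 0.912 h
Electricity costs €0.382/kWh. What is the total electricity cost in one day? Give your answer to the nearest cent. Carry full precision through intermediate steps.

€2.48

washing machine: 473.2 W × 11.5 h = 5,442 Wh = 5.442 kWh
aquarium pump: 10.2 W × 11 h = 112 Wh = 0.1122 kWh
dehumidifier: 515 W × 1.75 h = 901 Wh = 0.9012 kWh
laptop: 34.1 W × 0.912 h = 31 Wh = 0.0311 kWh
Total energy = 5.442 + 0.1122 + 0.9012 + 0.0311 = 6.486 kWh
Cost = 6.486 kWh × €0.382 = €2.48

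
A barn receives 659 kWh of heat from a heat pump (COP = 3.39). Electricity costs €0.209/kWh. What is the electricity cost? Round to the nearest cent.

Electrical input = 659 kWh / 3.39 = 194.4 kWh
Cost = 194.4 × €0.209/kWh = €40.63

€40.63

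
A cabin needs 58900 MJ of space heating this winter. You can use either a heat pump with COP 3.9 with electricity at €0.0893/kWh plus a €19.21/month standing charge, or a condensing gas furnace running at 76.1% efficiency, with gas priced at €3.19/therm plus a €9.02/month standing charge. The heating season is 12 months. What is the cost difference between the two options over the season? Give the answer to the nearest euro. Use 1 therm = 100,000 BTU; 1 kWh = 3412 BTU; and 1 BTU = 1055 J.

Heat load = 58900 MJ = 58,900,000,000 J / 1055 = 55,829,384 BTU
Gas: input = 55,829,384 / 0.761 = 73,363,185 BTU = 733.6 therm → 733.6 × €3.19 = €2,340.29; + 12 × €9.02 standing = €2,448.53
Heat pump: 55,829,384 BTU / 3412 = 16,360 kWh heat; / 3.9 = 4,196 kWh in → × €0.0893 = €374.66; + 12 × €19.21 standing = €605.18
Difference = |€2,448.53 − €605.18| = €1,843.34 ≈ €1843

€1843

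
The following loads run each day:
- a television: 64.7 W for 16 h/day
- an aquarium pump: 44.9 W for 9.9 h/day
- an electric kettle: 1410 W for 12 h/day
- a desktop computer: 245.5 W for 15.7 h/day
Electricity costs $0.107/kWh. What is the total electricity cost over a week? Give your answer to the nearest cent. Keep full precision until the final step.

$16.67

television: 64.7 W × 16 h × 7 d = 7,246 Wh = 7.246 kWh
aquarium pump: 44.9 W × 9.9 h × 7 d = 3,112 Wh = 3.112 kWh
electric kettle: 1410 W × 12 h × 7 d = 118,440 Wh = 118.4 kWh
desktop computer: 245.5 W × 15.7 h × 7 d = 26,980 Wh = 26.98 kWh
Total energy = 7.246 + 3.112 + 118.4 + 26.98 = 155.8 kWh
Cost = 155.8 kWh × $0.107 = $16.67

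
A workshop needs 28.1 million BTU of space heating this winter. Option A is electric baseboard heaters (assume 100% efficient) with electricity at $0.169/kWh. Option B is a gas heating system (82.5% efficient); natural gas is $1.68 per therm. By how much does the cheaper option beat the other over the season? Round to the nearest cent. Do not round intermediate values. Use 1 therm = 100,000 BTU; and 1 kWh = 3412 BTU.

$819.60

Heat load = 28.1 × 10⁶ BTU = 28,100,000 BTU
Gas: input = 28,100,000 / 0.825 = 34,060,606 BTU = 340.6 therm → 340.6 × $1.68 = $572.22
Electric: 28,100,000 BTU / 3412 = 8,236 kWh → × $0.169 = $1,391.82
Difference = |$572.22 − $1,391.82| = $819.60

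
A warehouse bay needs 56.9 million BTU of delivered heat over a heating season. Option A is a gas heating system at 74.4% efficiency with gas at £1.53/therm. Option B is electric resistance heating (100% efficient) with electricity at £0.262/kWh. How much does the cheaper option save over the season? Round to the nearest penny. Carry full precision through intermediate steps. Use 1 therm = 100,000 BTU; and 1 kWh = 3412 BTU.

Heat load = 56.9 × 10⁶ BTU = 56,900,000 BTU
Gas: input = 56,900,000 / 0.744 = 76,478,495 BTU = 764.8 therm → 764.8 × £1.53 = £1,170.12
Electric: 56,900,000 BTU / 3412 = 16,680 kWh → × £0.262 = £4,369.23
Difference = |£1,170.12 − £4,369.23| = £3,199.11

£3199.11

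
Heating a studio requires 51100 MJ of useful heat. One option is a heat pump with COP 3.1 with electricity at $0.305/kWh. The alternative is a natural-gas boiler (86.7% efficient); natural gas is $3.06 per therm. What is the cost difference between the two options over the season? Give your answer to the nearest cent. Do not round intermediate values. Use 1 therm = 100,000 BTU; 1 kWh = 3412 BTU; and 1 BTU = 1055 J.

Heat load = 51100 MJ = 51,100,000,000 J / 1055 = 48,436,019 BTU
Gas: input = 48,436,019 / 0.867 = 55,866,227 BTU = 558.7 therm → 558.7 × $3.06 = $1,709.51
Heat pump: 48,436,019 BTU / 3412 = 14,200 kWh heat; / 3.1 = 4,579 kWh in → × $0.305 = $1,396.68
Difference = |$1,709.51 − $1,396.68| = $312.82

$312.82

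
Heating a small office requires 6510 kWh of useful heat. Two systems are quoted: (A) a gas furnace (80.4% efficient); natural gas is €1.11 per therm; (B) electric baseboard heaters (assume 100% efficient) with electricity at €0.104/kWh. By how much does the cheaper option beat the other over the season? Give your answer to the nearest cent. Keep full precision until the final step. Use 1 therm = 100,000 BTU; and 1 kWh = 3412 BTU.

Heat load = 6510 kWh × 3412 = 22,212,120 BTU
Gas: input = 22,212,120 / 0.804 = 27,627,015 BTU = 276.3 therm → 276.3 × €1.11 = €306.66
Electric: 22,212,120 BTU / 3412 = 6,510 kWh → × €0.104 = €677.04
Difference = |€306.66 − €677.04| = €370.38

€370.38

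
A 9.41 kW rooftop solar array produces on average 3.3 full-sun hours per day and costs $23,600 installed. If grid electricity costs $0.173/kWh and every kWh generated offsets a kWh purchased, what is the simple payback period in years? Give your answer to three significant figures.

Daily generation = 9.41 kW × 3.3 h = 31.05 kWh
Annual generation = 31.05 × 365 = 11334 kWh
Annual savings = 11334 × $0.173 = $1,960.84
Payback = $23,600 / $1,960.84 = 12 years

12 years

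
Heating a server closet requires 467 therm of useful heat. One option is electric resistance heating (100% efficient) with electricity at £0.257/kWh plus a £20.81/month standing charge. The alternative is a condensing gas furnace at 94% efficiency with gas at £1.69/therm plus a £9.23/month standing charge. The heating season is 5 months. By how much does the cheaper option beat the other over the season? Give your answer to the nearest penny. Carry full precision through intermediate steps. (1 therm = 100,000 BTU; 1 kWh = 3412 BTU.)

£2735.85

Heat load = 467 therm × 100,000 = 46,700,000 BTU
Gas: input = 46,700,000 / 0.94 = 49,680,851 BTU = 496.8 therm → 496.8 × £1.69 = £839.61; + 5 × £9.23 standing = £885.76
Electric: 46,700,000 BTU / 3412 = 13,690 kWh → × £0.257 = £3,517.56; + 5 × £20.81 standing = £3,621.61
Difference = |£885.76 − £3,621.61| = £2,735.85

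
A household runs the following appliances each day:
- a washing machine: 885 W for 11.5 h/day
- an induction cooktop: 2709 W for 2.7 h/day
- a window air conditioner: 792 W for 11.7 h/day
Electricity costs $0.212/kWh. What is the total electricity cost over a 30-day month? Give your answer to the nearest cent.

$170.18

washing machine: 885 W × 11.5 h × 30 d = 305,325 Wh = 305.3 kWh
induction cooktop: 2709 W × 2.7 h × 30 d = 219,429 Wh = 219.4 kWh
window air conditioner: 792 W × 11.7 h × 30 d = 277,992 Wh = 278 kWh
Total energy = 305.3 + 219.4 + 278 = 802.7 kWh
Cost = 802.7 kWh × $0.212 = $170.18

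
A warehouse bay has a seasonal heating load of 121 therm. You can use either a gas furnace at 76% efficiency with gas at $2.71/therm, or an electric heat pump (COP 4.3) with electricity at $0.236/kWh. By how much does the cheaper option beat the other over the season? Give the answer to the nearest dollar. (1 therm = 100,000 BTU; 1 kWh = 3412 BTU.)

Heat load = 121 therm × 100,000 = 12,100,000 BTU
Gas: input = 12,100,000 / 0.76 = 15,921,053 BTU = 159.2 therm → 159.2 × $2.71 = $431.46
Heat pump: 12,100,000 BTU / 3412 = 3,546 kWh heat; / 4.3 = 824.7 kWh in → × $0.236 = $194.63
Difference = |$431.46 − $194.63| = $236.83 ≈ $237

$237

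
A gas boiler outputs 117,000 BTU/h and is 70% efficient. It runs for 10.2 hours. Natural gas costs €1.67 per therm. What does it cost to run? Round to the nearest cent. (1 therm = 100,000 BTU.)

€28.47

Heat delivered = 117,000 BTU/h × 10.2 h = 1,193,400 BTU
Gas input = 1,193,400 / 0.70 = 1,704,857 BTU
= 1,704,857 / 100,000 = 17.05 therm
Cost = 17.05 × €1.67/therm = €28.47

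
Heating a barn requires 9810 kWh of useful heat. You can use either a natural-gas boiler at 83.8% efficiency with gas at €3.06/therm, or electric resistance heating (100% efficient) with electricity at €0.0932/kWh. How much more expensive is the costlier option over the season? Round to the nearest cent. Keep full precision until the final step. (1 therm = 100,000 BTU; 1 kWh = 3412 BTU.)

€307.95

Heat load = 9810 kWh × 3412 = 33,471,720 BTU
Gas: input = 33,471,720 / 0.838 = 39,942,387 BTU = 399.4 therm → 399.4 × €3.06 = €1,222.24
Electric: 33,471,720 BTU / 3412 = 9,810 kWh → × €0.0932 = €914.29
Difference = |€1,222.24 − €914.29| = €307.95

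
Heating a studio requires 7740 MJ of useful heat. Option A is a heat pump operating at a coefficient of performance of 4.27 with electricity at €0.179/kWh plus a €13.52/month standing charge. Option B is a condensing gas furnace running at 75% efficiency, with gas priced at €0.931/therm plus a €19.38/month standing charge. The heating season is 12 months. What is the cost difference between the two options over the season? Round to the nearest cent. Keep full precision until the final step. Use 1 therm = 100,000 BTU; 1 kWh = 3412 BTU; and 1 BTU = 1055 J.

€71.25

Heat load = 7740 MJ = 7,740,000,000 J / 1055 = 7,336,493 BTU
Gas: input = 7,336,493 / 0.75 = 9,781,991 BTU = 97.82 therm → 97.82 × €0.931 = €91.07; + 12 × €19.38 standing = €323.63
Heat pump: 7,336,493 BTU / 3412 = 2,150 kWh heat; / 4.27 = 503.6 kWh in → × €0.179 = €90.14; + 12 × €13.52 standing = €252.38
Difference = |€323.63 − €252.38| = €71.25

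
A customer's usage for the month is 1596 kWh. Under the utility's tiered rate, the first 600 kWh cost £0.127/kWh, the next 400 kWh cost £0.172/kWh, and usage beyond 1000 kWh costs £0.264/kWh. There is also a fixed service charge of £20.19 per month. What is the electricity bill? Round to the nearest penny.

First 600 kWh × £0.127 = £76.20
Next 400 kWh × £0.172 = £68.80
Remaining 596 kWh × £0.264 = £157.34
Energy charge = £302.34; + service £20.19 = £322.53

£322.53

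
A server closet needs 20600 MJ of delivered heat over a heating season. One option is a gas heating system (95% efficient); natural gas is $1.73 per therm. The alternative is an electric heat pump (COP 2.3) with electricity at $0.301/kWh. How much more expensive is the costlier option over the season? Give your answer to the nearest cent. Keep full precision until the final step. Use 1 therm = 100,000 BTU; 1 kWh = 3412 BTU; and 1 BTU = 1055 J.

$393.36

Heat load = 20600 MJ = 20,600,000,000 J / 1055 = 19,526,066 BTU
Gas: input = 19,526,066 / 0.95 = 20,553,754 BTU = 205.5 therm → 205.5 × $1.73 = $355.58
Heat pump: 19,526,066 BTU / 3412 = 5,723 kWh heat; / 2.3 = 2,488 kWh in → × $0.301 = $748.94
Difference = |$355.58 − $748.94| = $393.36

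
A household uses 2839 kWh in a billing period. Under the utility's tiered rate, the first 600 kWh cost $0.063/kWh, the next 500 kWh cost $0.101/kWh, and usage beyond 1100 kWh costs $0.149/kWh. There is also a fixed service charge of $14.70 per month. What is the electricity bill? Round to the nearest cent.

First 600 kWh × $0.063 = $37.80
Next 500 kWh × $0.101 = $50.50
Remaining 1739 kWh × $0.149 = $259.11
Energy charge = $347.41; + service $14.70 = $362.11

$362.11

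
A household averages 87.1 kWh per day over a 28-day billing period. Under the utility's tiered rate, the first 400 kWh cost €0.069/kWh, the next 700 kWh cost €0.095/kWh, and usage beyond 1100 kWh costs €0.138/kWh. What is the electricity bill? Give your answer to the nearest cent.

€278.85

Usage = 87.1 kWh/day × 28 days = 2438.8 kWh
First 400 kWh × €0.069 = €27.60
Next 700 kWh × €0.095 = €66.50
Remaining 1338.8 kWh × €0.138 = €184.75
Total = €278.85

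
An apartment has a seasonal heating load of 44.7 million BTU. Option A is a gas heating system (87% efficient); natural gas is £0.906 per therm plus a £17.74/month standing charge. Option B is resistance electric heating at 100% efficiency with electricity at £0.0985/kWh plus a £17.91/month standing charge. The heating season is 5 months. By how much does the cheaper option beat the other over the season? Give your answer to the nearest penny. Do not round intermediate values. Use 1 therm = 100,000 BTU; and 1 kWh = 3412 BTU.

£825.78

Heat load = 44.7 × 10⁶ BTU = 44,700,000 BTU
Gas: input = 44,700,000 / 0.87 = 51,379,310 BTU = 513.8 therm → 513.8 × £0.906 = £465.50; + 5 × £17.74 standing = £554.20
Electric: 44,700,000 BTU / 3412 = 13,100 kWh → × £0.0985 = £1,290.43; + 5 × £17.91 standing = £1,379.98
Difference = |£554.20 − £1,379.98| = £825.78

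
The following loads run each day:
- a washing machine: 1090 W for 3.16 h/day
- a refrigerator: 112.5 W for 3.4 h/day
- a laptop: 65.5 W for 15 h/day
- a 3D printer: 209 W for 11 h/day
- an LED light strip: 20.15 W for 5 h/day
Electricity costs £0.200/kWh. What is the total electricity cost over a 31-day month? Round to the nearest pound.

washing machine: 1090 W × 3.16 h × 31 d = 106,776 Wh = 106.8 kWh
refrigerator: 112.5 W × 3.4 h × 31 d = 11,858 Wh = 11.86 kWh
laptop: 65.5 W × 15 h × 31 d = 30,458 Wh = 30.46 kWh
3D printer: 209 W × 11 h × 31 d = 71,269 Wh = 71.27 kWh
LED light strip: 20.15 W × 5 h × 31 d = 3,123 Wh = 3.123 kWh
Total energy = 106.8 + 11.86 + 30.46 + 71.27 + 3.123 = 223.5 kWh
Cost = 223.5 kWh × £0.200 = £44.70 ≈ £45

£45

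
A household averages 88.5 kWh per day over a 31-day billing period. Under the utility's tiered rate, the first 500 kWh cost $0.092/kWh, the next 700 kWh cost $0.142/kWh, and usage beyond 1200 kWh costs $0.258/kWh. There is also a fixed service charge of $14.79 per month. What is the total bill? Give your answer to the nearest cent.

$558.41

Usage = 88.5 kWh/day × 31 days = 2743.5 kWh
First 500 kWh × $0.092 = $46.00
Next 700 kWh × $0.142 = $99.40
Remaining 1543.5 kWh × $0.258 = $398.22
Energy charge = $543.62; + service $14.79 = $558.41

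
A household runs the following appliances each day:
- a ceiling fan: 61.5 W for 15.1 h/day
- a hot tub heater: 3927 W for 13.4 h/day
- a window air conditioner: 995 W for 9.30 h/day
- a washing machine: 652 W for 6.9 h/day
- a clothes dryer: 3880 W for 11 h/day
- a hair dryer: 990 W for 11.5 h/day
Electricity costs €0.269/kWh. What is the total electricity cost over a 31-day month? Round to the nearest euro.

€1012

ceiling fan: 61.5 W × 15.1 h × 31 d = 28,788 Wh = 28.79 kWh
hot tub heater: 3927 W × 13.4 h × 31 d = 1,631,276 Wh = 1,631 kWh
window air conditioner: 995 W × 9.30 h × 31 d = 286,858 Wh = 286.9 kWh
washing machine: 652 W × 6.9 h × 31 d = 139,463 Wh = 139.5 kWh
clothes dryer: 3880 W × 11 h × 31 d = 1,323,080 Wh = 1,323 kWh
hair dryer: 990 W × 11.5 h × 31 d = 352,935 Wh = 352.9 kWh
Total energy = 28.79 + 1,631 + 286.9 + 139.5 + 1,323 + 352.9 = 3,762 kWh
Cost = 3,762 kWh × €0.269 = €1,012.09 ≈ €1012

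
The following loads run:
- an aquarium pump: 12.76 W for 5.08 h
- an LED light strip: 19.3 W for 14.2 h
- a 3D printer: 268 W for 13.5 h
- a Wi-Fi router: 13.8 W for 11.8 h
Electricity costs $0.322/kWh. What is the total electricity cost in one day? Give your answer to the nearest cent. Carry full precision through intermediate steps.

aquarium pump: 12.76 W × 5.08 h = 65 Wh = 0.06482 kWh
LED light strip: 19.3 W × 14.2 h = 274 Wh = 0.2741 kWh
3D printer: 268 W × 13.5 h = 3,618 Wh = 3.618 kWh
Wi-Fi router: 13.8 W × 11.8 h = 163 Wh = 0.1628 kWh
Total energy = 0.06482 + 0.2741 + 3.618 + 0.1628 = 4.12 kWh
Cost = 4.12 kWh × $0.322 = $1.33

$1.33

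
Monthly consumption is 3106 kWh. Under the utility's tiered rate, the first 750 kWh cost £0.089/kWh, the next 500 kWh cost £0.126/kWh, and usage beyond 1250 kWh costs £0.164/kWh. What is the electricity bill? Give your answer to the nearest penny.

£434.13

First 750 kWh × £0.089 = £66.75
Next 500 kWh × £0.126 = £63.00
Remaining 1856 kWh × £0.164 = £304.38
Total = £434.13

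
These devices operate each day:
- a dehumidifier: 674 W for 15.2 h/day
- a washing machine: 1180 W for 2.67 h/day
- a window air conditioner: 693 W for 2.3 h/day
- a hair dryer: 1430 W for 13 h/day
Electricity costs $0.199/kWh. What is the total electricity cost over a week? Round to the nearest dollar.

dehumidifier: 674 W × 15.2 h × 7 d = 71,714 Wh = 71.71 kWh
washing machine: 1180 W × 2.67 h × 7 d = 22,054 Wh = 22.05 kWh
window air conditioner: 693 W × 2.3 h × 7 d = 11,157 Wh = 11.16 kWh
hair dryer: 1430 W × 13 h × 7 d = 130,130 Wh = 130.1 kWh
Total energy = 71.71 + 22.05 + 11.16 + 130.1 = 235.1 kWh
Cost = 235.1 kWh × $0.199 = $46.78 ≈ $47

$47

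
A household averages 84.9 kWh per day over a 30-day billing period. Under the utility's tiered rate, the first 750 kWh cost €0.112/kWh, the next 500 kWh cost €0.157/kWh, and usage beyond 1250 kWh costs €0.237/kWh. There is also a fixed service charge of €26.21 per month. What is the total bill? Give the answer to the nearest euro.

€496

Usage = 84.9 kWh/day × 30 days = 2547 kWh
First 750 kWh × €0.112 = €84.00
Next 500 kWh × €0.157 = €78.50
Remaining 1297 kWh × €0.237 = €307.39
Energy charge = €469.89; + service €26.21 = €496.10 ≈ €496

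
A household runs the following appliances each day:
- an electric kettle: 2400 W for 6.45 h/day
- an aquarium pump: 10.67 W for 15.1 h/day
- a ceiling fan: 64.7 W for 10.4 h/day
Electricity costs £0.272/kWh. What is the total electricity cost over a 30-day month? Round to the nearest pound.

£133

electric kettle: 2400 W × 6.45 h × 30 d = 464,400 Wh = 464.4 kWh
aquarium pump: 10.67 W × 15.1 h × 30 d = 4,834 Wh = 4.834 kWh
ceiling fan: 64.7 W × 10.4 h × 30 d = 20,186 Wh = 20.19 kWh
Total energy = 464.4 + 4.834 + 20.19 = 489.4 kWh
Cost = 489.4 kWh × £0.272 = £133.12 ≈ £133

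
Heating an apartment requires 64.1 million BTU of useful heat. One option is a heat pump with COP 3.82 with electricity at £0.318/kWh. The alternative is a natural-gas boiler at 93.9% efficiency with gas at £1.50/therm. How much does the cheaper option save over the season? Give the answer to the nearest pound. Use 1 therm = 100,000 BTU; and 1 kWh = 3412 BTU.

£540

Heat load = 64.1 × 10⁶ BTU = 64,100,000 BTU
Gas: input = 64,100,000 / 0.939 = 68,264,111 BTU = 682.6 therm → 682.6 × £1.50 = £1,023.96
Heat pump: 64,100,000 BTU / 3412 = 18,790 kWh heat; / 3.82 = 4,918 kWh in → × £0.318 = £1,563.91
Difference = |£1,023.96 − £1,563.91| = £539.95 ≈ £540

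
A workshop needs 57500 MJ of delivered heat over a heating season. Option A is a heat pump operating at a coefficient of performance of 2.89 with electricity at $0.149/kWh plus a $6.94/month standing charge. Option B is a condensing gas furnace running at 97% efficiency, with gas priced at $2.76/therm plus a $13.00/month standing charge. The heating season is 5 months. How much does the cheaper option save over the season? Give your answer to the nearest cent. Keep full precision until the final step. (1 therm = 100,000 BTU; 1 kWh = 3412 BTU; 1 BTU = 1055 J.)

$757.53

Heat load = 57500 MJ = 57,500,000,000 J / 1055 = 54,502,370 BTU
Gas: input = 54,502,370 / 0.97 = 56,188,010 BTU = 561.9 therm → 561.9 × $2.76 = $1,550.79; + 5 × $13.00 standing = $1,615.79
Heat pump: 54,502,370 BTU / 3412 = 15,970 kWh heat; / 2.89 = 5,527 kWh in → × $0.149 = $823.56; + 5 × $6.94 standing = $858.26
Difference = |$1,615.79 − $858.26| = $757.53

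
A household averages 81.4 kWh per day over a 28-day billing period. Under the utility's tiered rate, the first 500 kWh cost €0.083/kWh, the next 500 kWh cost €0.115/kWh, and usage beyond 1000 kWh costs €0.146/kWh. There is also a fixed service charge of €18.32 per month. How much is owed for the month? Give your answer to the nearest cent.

€304.08

Usage = 81.4 kWh/day × 28 days = 2279.2 kWh
First 500 kWh × €0.083 = €41.50
Next 500 kWh × €0.115 = €57.50
Remaining 1279.2 kWh × €0.146 = €186.76
Energy charge = €285.76; + service €18.32 = €304.08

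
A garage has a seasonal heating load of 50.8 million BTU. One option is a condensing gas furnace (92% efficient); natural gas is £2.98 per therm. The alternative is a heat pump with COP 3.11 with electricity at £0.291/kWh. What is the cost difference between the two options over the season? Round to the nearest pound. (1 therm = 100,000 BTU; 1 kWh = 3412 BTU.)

£252

Heat load = 50.8 × 10⁶ BTU = 50,800,000 BTU
Gas: input = 50,800,000 / 0.92 = 55,217,391 BTU = 552.2 therm → 552.2 × £2.98 = £1,645.48
Heat pump: 50,800,000 BTU / 3412 = 14,890 kWh heat; / 3.11 = 4,787 kWh in → × £0.291 = £1,393.12
Difference = |£1,645.48 − £1,393.12| = £252.36 ≈ £252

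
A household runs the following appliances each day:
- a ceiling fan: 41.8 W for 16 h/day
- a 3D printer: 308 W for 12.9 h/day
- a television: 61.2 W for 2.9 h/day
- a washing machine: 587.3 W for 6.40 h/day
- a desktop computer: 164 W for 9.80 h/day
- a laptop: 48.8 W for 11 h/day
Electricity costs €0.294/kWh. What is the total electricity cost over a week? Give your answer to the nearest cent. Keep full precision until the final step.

€22.07

ceiling fan: 41.8 W × 16 h × 7 d = 4,682 Wh = 4.682 kWh
3D printer: 308 W × 12.9 h × 7 d = 27,812 Wh = 27.81 kWh
television: 61.2 W × 2.9 h × 7 d = 1,242 Wh = 1.242 kWh
washing machine: 587.3 W × 6.40 h × 7 d = 26,311 Wh = 26.31 kWh
desktop computer: 164 W × 9.80 h × 7 d = 11,250 Wh = 11.25 kWh
laptop: 48.8 W × 11 h × 7 d = 3,758 Wh = 3.758 kWh
Total energy = 4.682 + 27.81 + 1.242 + 26.31 + 11.25 + 3.758 = 75.06 kWh
Cost = 75.06 kWh × €0.294 = €22.07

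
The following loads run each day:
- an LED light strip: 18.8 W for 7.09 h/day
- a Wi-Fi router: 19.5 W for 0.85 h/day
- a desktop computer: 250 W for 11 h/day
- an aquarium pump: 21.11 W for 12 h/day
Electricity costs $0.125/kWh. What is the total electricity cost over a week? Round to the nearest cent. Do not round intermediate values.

LED light strip: 18.8 W × 7.09 h × 7 d = 933 Wh = 0.933 kWh
Wi-Fi router: 19.5 W × 0.85 h × 7 d = 116 Wh = 0.116 kWh
desktop computer: 250 W × 11 h × 7 d = 19,250 Wh = 19.25 kWh
aquarium pump: 21.11 W × 12 h × 7 d = 1,773 Wh = 1.773 kWh
Total energy = 0.933 + 0.116 + 19.25 + 1.773 = 22.07 kWh
Cost = 22.07 kWh × $0.125 = $2.76

$2.76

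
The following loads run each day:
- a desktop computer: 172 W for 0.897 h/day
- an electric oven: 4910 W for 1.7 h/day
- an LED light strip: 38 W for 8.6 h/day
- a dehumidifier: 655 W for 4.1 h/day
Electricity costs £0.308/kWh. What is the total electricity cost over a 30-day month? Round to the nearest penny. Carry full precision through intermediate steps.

desktop computer: 172 W × 0.897 h × 30 d = 4,629 Wh = 4.629 kWh
electric oven: 4910 W × 1.7 h × 30 d = 250,410 Wh = 250.4 kWh
LED light strip: 38 W × 8.6 h × 30 d = 9,804 Wh = 9.804 kWh
dehumidifier: 655 W × 4.1 h × 30 d = 80,565 Wh = 80.56 kWh
Total energy = 4.629 + 250.4 + 9.804 + 80.56 = 345.4 kWh
Cost = 345.4 kWh × £0.308 = £106.39

£106.39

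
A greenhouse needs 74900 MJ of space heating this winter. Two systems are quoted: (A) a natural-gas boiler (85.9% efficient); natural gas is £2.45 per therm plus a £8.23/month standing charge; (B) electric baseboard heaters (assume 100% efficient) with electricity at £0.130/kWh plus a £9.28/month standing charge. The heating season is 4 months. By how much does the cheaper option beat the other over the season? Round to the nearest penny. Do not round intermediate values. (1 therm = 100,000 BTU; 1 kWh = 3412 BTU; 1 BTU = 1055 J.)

£684.28

Heat load = 74900 MJ = 74,900,000,000 J / 1055 = 70,995,261 BTU
Gas: input = 70,995,261 / 0.859 = 82,648,732 BTU = 826.5 therm → 826.5 × £2.45 = £2,024.89; + 4 × £8.23 standing = £2,057.81
Electric: 70,995,261 BTU / 3412 = 20,810 kWh → × £0.130 = £2,704.98; + 4 × £9.28 standing = £2,742.10
Difference = |£2,057.81 − £2,742.10| = £684.28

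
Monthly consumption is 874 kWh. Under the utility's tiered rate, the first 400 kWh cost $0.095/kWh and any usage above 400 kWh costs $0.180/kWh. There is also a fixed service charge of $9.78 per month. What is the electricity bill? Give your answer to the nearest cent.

First 400 kWh × $0.095 = $38.00
Remaining 474 kWh × $0.180 = $85.32
Energy charge = $123.32; + service $9.78 = $133.10

$133.10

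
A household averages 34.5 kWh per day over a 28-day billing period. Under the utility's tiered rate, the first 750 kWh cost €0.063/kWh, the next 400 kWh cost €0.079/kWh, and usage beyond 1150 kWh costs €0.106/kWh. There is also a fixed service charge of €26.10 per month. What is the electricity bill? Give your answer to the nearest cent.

Usage = 34.5 kWh/day × 28 days = 966 kWh
First 750 kWh × €0.063 = €47.25
Next 216 kWh × €0.079 = €17.06
Remaining tier: 0 kWh (not reached)
Energy charge = €64.31; + service €26.10 = €90.41

€90.41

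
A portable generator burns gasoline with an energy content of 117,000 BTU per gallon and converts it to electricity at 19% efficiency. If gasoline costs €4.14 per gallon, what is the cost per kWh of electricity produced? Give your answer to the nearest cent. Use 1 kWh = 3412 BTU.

Electrical output per gallon = 117,000 BTU × 0.19 / 3412 BTU/kWh = 6.515 kWh
Cost per kWh = €4.14 / 6.515 kWh = €0.635

€0.64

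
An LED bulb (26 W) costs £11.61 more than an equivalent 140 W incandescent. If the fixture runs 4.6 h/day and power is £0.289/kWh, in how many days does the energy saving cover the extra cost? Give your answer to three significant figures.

76.6 days

Power saved = 140 − 26 = 114 W
Daily energy saved = 114 W × 4.6 h = 524.4 Wh = 0.5244 kWh
Daily savings = 0.5244 × £0.289 = £0.1516
Payback = £11.61 / £0.1516 per day = 76.61 days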